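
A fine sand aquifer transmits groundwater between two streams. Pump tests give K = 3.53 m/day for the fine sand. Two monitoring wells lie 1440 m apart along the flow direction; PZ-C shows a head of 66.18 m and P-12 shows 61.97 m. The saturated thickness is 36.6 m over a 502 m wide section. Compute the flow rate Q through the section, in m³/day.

Cross-sectional area A = 502 × 36.6 = 18373 m².
Hydraulic gradient i = (66.18 − 61.97) / 1440 = 4.21 / 1440 = 0.002924.
Darcy's law: Q = K · A · i = 3.530 × 18373 × 0.002924 = 189.6 m³/day.

190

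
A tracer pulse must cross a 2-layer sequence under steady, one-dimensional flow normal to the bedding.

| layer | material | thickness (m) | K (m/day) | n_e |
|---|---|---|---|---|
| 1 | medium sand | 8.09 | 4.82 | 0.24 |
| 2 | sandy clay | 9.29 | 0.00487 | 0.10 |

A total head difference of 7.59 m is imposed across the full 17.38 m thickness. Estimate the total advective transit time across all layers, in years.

1.98

With flow normal to the layers, continuity requires the same specific discharge q through every layer.
Σ(b_i/K_i) = 8.09/4.82 + 9.29/0.00487 = 1909 d.
q = Δh / Σ(b_i/K_i) = 7.59 / 1909 = 0.003975 m/day.
In each layer the seepage velocity is v_i = q/n_i, so the layer transit time is t_i = b_i·n_i / q:
  layer 1 (medium sand): t_1 = 8.09 × 0.24 / 0.003975 = 488.4 d
  layer 2 (sandy clay): t_2 = 9.29 × 0.10 / 0.003975 = 233.7 d
Total t = Σ t_i = 722.1 days = 1.977 years.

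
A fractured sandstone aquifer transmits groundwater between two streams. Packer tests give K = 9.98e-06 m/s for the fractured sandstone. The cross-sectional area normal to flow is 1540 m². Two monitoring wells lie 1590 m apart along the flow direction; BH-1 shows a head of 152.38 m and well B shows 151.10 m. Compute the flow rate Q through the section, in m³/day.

Convert K: 9.98e-06 m/s × 86400 = 0.8623 m/day.
Hydraulic gradient i = (152.38 − 151.10) / 1590 = 1.28 / 1590 = 0.0008050.
Darcy's law: Q = K · A · i = 0.8623 × 1540 × 0.0008050 = 1.069 m³/day.

1.07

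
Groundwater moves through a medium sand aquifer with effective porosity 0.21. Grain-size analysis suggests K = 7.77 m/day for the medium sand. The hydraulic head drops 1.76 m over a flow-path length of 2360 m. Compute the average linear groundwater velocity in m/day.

Hydraulic gradient i = Δh / L = 1.76 / 2360 = 0.0007458.
Darcy flux q = K · i = 7.770 × 0.0007458 = 0.005795 m/day.
Seepage velocity v = q / n_e = 0.005795 / 0.21 = 0.02759 m/day.

0.0276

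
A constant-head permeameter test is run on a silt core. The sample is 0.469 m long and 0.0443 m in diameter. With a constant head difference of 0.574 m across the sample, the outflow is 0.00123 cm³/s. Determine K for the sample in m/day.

0.0563

Cross-sectional area A = π·(d/2)² = π × (0.0443/2)² = 0.001541 m².
Convert discharge: 0.00123 cm³/s = 1.230e-09 m³/s.
Darcy's law rearranged: K = Q·L / (A·Δh) = 1.230e-09 × 0.469 / (0.001541 × 0.574) = 6.520e-07 m/s = 0.05634 m/day.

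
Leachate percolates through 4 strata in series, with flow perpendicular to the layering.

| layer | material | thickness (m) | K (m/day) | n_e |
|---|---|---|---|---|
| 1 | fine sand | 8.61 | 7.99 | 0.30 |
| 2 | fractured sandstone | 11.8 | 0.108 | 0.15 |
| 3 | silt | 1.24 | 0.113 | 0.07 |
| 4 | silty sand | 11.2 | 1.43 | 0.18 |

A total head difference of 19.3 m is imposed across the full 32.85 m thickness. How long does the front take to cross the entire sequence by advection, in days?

With flow normal to the layers, continuity requires the same specific discharge q through every layer.
Σ(b_i/K_i) = 8.61/7.99 + 11.8/0.108 + 1.24/0.113 + 11.2/1.43 = 129.1 d.
q = Δh / Σ(b_i/K_i) = 19.3 / 129.1 = 0.1494 m/day.
In each layer the seepage velocity is v_i = q/n_i, so the layer transit time is t_i = b_i·n_i / q:
  layer 1 (fine sand): t_1 = 8.61 × 0.30 / 0.1494 = 17.28 d
  layer 2 (fractured sandstone): t_2 = 11.8 × 0.15 / 0.1494 = 11.84 d
  layer 3 (silt): t_3 = 1.24 × 0.07 / 0.1494 = 0.5808 d
  layer 4 (silty sand): t_4 = 11.2 × 0.18 / 0.1494 = 13.49 d
Total t = Σ t_i = 43.20 days.

43.2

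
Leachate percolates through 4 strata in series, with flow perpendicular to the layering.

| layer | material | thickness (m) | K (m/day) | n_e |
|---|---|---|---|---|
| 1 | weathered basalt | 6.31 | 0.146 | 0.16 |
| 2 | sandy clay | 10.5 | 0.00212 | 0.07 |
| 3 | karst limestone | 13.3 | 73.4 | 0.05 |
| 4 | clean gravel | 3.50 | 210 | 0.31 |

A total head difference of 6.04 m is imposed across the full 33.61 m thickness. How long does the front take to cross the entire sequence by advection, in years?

With flow normal to the layers, continuity requires the same specific discharge q through every layer.
Σ(b_i/K_i) = 6.31/0.146 + 10.5/0.00212 + 13.3/73.4 + 3.50/210 = 4996 d.
q = Δh / Σ(b_i/K_i) = 6.04 / 4996 = 0.001209 m/day.
In each layer the seepage velocity is v_i = q/n_i, so the layer transit time is t_i = b_i·n_i / q:
  layer 1 (weathered basalt): t_1 = 6.31 × 0.16 / 0.001209 = 835.1 d
  layer 2 (sandy clay): t_2 = 10.5 × 0.07 / 0.001209 = 608.0 d
  layer 3 (karst limestone): t_3 = 13.3 × 0.05 / 0.001209 = 550.1 d
  layer 4 (clean gravel): t_4 = 3.50 × 0.31 / 0.001209 = 897.5 d
Total t = Σ t_i = 2891 days = 7.914 years.

7.91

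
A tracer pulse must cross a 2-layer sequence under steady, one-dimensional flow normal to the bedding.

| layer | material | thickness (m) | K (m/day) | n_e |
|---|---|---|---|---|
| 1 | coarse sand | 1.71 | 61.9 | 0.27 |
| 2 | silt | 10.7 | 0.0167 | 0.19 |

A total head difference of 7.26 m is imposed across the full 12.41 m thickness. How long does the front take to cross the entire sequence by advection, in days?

With flow normal to the layers, continuity requires the same specific discharge q through every layer.
Σ(b_i/K_i) = 1.71/61.9 + 10.7/0.0167 = 640.7 d.
q = Δh / Σ(b_i/K_i) = 7.26 / 640.7 = 0.01133 m/day.
In each layer the seepage velocity is v_i = q/n_i, so the layer transit time is t_i = b_i·n_i / q:
  layer 1 (coarse sand): t_1 = 1.71 × 0.27 / 0.01133 = 40.75 d
  layer 2 (silt): t_2 = 10.7 × 0.19 / 0.01133 = 179.4 d
Total t = Σ t_i = 220.2 days.

220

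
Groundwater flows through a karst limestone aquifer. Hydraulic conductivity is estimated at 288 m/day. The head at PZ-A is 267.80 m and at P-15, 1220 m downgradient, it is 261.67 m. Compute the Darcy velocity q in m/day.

Hydraulic gradient i = (267.80 − 261.67) / 1220 = 6.13 / 1220 = 0.005025.
Specific discharge q = K · i = 288.0 × 0.005025 = 1.447 m/day.

1.45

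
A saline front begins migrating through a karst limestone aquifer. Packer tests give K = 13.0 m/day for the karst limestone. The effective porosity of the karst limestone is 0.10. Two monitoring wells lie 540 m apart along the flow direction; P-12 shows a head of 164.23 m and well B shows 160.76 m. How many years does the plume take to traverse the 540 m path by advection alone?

Hydraulic gradient i = (164.23 − 160.76) / 540 = 3.47 / 540 = 0.006426.
Darcy flux q = K · i = 13.00 × 0.006426 = 0.08354 m/day.
Seepage velocity v = q / n_e = 0.08354 / 0.10 = 0.8354 m/day.
Travel time t = L / v = 540 / 0.8354 = 646.4 days = 1.770 years.

1.77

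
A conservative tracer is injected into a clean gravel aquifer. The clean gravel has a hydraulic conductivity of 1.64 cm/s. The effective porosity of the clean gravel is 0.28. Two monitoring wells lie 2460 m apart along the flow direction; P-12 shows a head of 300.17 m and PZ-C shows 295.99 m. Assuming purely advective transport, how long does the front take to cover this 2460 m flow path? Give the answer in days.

286

Convert K: 1.64 cm/s × 864 = 1417 m/day.
Hydraulic gradient i = (300.17 − 295.99) / 2460 = 4.18 / 2460 = 0.001699.
Darcy flux q = K · i = 1417 × 0.001699 = 2.408 m/day.
Seepage velocity v = q / n_e = 2.408 / 0.28 = 8.599 m/day.
Travel time t = L / v = 2460 / 8.599 = 286.1 days.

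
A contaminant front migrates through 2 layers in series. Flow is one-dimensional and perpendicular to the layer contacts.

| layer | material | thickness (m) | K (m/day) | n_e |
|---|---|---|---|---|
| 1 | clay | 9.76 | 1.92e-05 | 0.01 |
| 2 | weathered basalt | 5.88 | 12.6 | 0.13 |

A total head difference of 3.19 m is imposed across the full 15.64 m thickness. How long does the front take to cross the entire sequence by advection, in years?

With flow normal to the layers, continuity requires the same specific discharge q through every layer.
Σ(b_i/K_i) = 9.76/1.92e-05 + 5.88/12.6 = 5.083e+05 d.
q = Δh / Σ(b_i/K_i) = 3.19 / 5.083e+05 = 6.275e-06 m/day.
In each layer the seepage velocity is v_i = q/n_i, so the layer transit time is t_i = b_i·n_i / q:
  layer 1 (clay): t_1 = 9.76 × 0.01 / 6.275e-06 = 15553 d
  layer 2 (weathered basalt): t_2 = 5.88 × 0.13 / 6.275e-06 = 1.218e+05 d
Total t = Σ t_i = 1.374e+05 days = 376.1 years.

376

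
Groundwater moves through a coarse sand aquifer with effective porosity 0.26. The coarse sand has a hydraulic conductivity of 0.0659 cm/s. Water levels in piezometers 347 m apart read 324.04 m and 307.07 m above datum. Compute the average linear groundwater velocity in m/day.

Convert K: 0.0659 cm/s × 864 = 56.94 m/day.
Hydraulic gradient i = (324.04 − 307.07) / 347 = 16.97 / 347 = 0.04890.
Darcy flux q = K · i = 56.94 × 0.04890 = 2.785 m/day.
Seepage velocity v = q / n_e = 2.785 / 0.26 = 10.71 m/day.

10.7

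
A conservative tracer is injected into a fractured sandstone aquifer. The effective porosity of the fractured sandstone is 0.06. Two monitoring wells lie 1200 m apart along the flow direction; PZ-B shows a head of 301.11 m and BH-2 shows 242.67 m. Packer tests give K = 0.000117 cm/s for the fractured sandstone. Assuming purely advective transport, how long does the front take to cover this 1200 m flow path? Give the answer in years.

40.0

Convert K: 0.000117 cm/s × 864 = 0.1011 m/day.
Hydraulic gradient i = (301.11 − 242.67) / 1200 = 58.44 / 1200 = 0.04870.
Darcy flux q = K · i = 0.1011 × 0.04870 = 0.004923 m/day.
Seepage velocity v = q / n_e = 0.004923 / 0.06 = 0.08205 m/day.
Travel time t = L / v = 1200 / 0.08205 = 14625 days = 40.04 years.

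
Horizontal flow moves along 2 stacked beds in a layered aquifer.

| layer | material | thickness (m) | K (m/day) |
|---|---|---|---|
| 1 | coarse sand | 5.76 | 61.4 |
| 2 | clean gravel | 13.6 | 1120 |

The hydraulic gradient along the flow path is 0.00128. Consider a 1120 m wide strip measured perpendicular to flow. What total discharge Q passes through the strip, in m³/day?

Flow is parallel to layering, so each bed carries its own Darcy discharge and the transmissivities add.
Σ(K_i·b_i) = 61.4×5.76 + 1120×13.6 = 15586 m²/day.
Hydraulic gradient i = 0.00128.
Q = Σ(K_i·b_i) · W · i = 15586 × 1120 × 0.001280 = 22344 m³/day.

22300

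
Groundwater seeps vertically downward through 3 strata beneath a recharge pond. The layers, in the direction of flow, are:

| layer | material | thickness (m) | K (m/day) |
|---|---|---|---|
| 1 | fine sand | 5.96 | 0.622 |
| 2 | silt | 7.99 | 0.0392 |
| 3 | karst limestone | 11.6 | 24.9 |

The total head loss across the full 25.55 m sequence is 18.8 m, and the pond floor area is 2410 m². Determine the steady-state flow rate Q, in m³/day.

Flow is perpendicular to layering, so the layers act in series and the equivalent K is the thickness-weighted harmonic mean.
Total thickness L = 5.96 + 7.99 + 11.6 = 25.55 m.
Σ(b_i/K_i) = 5.96/0.622 + 7.99/0.0392 + 11.6/24.9 = 213.9 d.
K_eq = L / Σ(b_i/K_i) = 25.55 / 213.9 = 0.1195 m/day.
Q = K_eq · A · (Δh/L) = 0.1195 × 2410 × (18.8/25.55) = 211.8 m³/day.

212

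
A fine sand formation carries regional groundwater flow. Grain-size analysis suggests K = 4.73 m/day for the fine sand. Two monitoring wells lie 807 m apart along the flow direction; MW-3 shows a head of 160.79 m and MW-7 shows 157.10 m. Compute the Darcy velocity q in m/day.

Hydraulic gradient i = (160.79 − 157.10) / 807 = 3.69 / 807 = 0.004572.
Specific discharge q = K · i = 4.730 × 0.004572 = 0.02163 m/day.

0.0216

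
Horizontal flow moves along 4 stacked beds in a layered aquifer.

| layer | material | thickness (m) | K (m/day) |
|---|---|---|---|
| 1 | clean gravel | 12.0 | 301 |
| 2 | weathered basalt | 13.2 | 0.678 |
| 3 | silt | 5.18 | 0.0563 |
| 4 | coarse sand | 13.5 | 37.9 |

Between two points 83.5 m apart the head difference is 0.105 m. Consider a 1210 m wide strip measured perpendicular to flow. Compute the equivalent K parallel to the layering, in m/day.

94.2

Flow is parallel to layering, so each bed carries its own Darcy discharge and the transmissivities add.
Σ(K_i·b_i) = 301×12.0 + 0.678×13.2 + 0.0563×5.18 + 37.9×13.5 = 4133 m²/day.
Total thickness b = 43.88 m, so K_eq = Σ(K_i·b_i)/b = 94.19 m/day.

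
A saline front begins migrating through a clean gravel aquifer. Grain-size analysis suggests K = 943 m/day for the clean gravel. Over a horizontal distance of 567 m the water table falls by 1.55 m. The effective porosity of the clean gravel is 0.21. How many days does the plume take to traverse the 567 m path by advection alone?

Hydraulic gradient i = Δh / L = 1.55 / 567 = 0.002734.
Darcy flux q = K · i = 943.0 × 0.002734 = 2.578 m/day.
Seepage velocity v = q / n_e = 2.578 / 0.21 = 12.28 m/day.
Travel time t = L / v = 567 / 12.28 = 46.19 days.

46.2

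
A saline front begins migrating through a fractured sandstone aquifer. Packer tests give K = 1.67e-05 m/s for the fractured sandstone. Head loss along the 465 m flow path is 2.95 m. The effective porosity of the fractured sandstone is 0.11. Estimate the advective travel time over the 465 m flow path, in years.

Convert K: 1.67e-05 m/s × 86400 = 1.443 m/day.
Hydraulic gradient i = Δh / L = 2.95 / 465 = 0.006344.
Darcy flux q = K · i = 1.443 × 0.006344 = 0.009154 m/day.
Seepage velocity v = q / n_e = 0.009154 / 0.11 = 0.08322 m/day.
Travel time t = L / v = 465 / 0.08322 = 5588 days = 15.30 years.

15.3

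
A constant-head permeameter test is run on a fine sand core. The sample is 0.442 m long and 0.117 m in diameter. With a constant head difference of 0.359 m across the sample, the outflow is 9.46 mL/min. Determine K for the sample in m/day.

1.56

Cross-sectional area A = π·(d/2)² = π × (0.117/2)² = 0.01075 m².
Convert discharge: 9.46 mL/min = 1.577e-07 m³/s.
Darcy's law rearranged: K = Q·L / (A·Δh) = 1.577e-07 × 0.442 / (0.01075 × 0.359) = 1.806e-05 m/s = 1.560 m/day.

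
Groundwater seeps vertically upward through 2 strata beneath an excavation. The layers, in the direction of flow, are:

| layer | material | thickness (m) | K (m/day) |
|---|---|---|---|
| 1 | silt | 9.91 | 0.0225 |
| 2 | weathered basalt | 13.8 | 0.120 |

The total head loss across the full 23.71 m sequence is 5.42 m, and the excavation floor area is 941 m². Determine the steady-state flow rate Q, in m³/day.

9.18

Flow is perpendicular to layering, so the layers act in series and the equivalent K is the thickness-weighted harmonic mean.
Total thickness L = 9.91 + 13.8 = 23.71 m.
Σ(b_i/K_i) = 9.91/0.0225 + 13.8/0.120 = 555.4 d.
K_eq = L / Σ(b_i/K_i) = 23.71 / 555.4 = 0.04269 m/day.
Q = K_eq · A · (Δh/L) = 0.04269 × 941 × (5.42/23.71) = 9.182 m³/day.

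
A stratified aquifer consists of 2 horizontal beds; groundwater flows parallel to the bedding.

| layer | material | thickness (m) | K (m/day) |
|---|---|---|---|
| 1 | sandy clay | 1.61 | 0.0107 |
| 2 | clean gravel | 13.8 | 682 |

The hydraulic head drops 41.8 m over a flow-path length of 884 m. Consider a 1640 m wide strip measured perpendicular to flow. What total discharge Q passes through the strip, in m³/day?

730000

Flow is parallel to layering, so each bed carries its own Darcy discharge and the transmissivities add.
Σ(K_i·b_i) = 0.0107×1.61 + 682×13.8 = 9412 m²/day.
Hydraulic gradient i = Δh / L = 41.8 / 884 = 0.04729.
Q = Σ(K_i·b_i) · W · i = 9412 × 1640 × 0.04729 = 7.298e+05 m³/day.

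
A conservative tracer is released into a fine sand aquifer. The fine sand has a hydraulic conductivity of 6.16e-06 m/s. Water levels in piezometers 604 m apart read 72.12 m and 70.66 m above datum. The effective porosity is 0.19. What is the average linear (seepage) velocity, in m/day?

0.00677

Convert K: 6.16e-06 m/s × 86400 = 0.5322 m/day.
Hydraulic gradient i = (72.12 − 70.66) / 604 = 1.46 / 604 = 0.002417.
Darcy flux q = K · i = 0.5322 × 0.002417 = 0.001287 m/day.
Seepage velocity v = q / n_e = 0.001287 / 0.19 = 0.006771 m/day.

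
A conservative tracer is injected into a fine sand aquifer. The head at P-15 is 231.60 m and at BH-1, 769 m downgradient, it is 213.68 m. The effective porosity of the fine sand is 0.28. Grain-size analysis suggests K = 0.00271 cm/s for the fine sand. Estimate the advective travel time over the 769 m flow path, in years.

10.8

Convert K: 0.00271 cm/s × 864 = 2.341 m/day.
Hydraulic gradient i = (231.60 − 213.68) / 769 = 17.92 / 769 = 0.02330.
Darcy flux q = K · i = 2.341 × 0.02330 = 0.05456 m/day.
Seepage velocity v = q / n_e = 0.05456 / 0.28 = 0.1949 m/day.
Travel time t = L / v = 769 / 0.1949 = 3946 days = 10.80 years.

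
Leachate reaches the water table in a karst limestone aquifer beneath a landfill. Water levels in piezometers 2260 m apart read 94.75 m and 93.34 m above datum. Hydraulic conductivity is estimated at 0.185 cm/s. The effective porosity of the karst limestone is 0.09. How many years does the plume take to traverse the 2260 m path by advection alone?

Convert K: 0.185 cm/s × 864 = 159.8 m/day.
Hydraulic gradient i = (94.75 − 93.34) / 2260 = 1.41 / 2260 = 0.0006239.
Darcy flux q = K · i = 159.8 × 0.0006239 = 0.09972 m/day.
Seepage velocity v = q / n_e = 0.09972 / 0.09 = 1.108 m/day.
Travel time t = L / v = 2260 / 1.108 = 2040 days = 5.584 years.

5.58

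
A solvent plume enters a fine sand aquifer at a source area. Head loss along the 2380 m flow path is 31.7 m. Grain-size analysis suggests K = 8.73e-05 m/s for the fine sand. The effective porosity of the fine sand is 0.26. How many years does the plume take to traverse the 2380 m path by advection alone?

Convert K: 8.73e-05 m/s × 86400 = 7.543 m/day.
Hydraulic gradient i = Δh / L = 31.7 / 2380 = 0.01332.
Darcy flux q = K · i = 7.543 × 0.01332 = 0.1005 m/day.
Seepage velocity v = q / n_e = 0.1005 / 0.26 = 0.3864 m/day.
Travel time t = L / v = 2380 / 0.3864 = 6159 days = 16.86 years.

16.9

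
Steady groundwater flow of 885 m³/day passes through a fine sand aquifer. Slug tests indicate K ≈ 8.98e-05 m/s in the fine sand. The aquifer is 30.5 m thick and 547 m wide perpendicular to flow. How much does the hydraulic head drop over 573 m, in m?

3.92

Convert K: 8.98e-05 m/s × 86400 = 7.759 m/day.
Cross-sectional area A = 547 × 30.5 = 16684 m².
From Q = K·A·i, i = Q / (K·A) = 885 / (7.759 × 16684) = 0.006837.
Head loss Δh = i · L = 0.006837 × 573 = 3.918 m.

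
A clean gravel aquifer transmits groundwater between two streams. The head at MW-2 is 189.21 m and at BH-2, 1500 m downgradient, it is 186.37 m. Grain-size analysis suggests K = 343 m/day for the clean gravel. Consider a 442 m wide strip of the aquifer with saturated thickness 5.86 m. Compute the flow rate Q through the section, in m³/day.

1680

Cross-sectional area A = 442 × 5.86 = 2590 m².
Hydraulic gradient i = (189.21 − 186.37) / 1500 = 2.84 / 1500 = 0.001893.
Darcy's law: Q = K · A · i = 343.0 × 2590 × 0.001893 = 1682 m³/day.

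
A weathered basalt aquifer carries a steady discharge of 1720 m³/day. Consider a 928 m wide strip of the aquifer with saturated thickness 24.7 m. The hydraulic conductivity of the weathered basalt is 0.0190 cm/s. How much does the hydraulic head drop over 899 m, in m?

Convert K: 0.0190 cm/s × 864 = 16.42 m/day.
Cross-sectional area A = 928 × 24.7 = 22922 m².
From Q = K·A·i, i = Q / (K·A) = 1720 / (16.42 × 22922) = 0.004571.
Head loss Δh = i · L = 0.004571 × 899 = 4.109 m.

4.11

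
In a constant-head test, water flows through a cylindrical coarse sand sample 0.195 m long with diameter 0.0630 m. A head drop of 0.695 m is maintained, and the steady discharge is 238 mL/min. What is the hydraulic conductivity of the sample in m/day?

Cross-sectional area A = π·(d/2)² = π × (0.0630/2)² = 0.003117 m².
Convert discharge: 238 mL/min = 3.967e-06 m³/s.
Darcy's law rearranged: K = Q·L / (A·Δh) = 3.967e-06 × 0.195 / (0.003117 × 0.695) = 0.0003570 m/s = 30.85 m/day.

30.8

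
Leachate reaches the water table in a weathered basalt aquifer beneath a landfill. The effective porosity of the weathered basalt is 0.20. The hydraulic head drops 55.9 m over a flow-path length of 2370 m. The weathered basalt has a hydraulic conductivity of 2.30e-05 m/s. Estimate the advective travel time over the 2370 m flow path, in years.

27.7

Convert K: 2.30e-05 m/s × 86400 = 1.987 m/day.
Hydraulic gradient i = Δh / L = 55.9 / 2370 = 0.02359.
Darcy flux q = K · i = 1.987 × 0.02359 = 0.04687 m/day.
Seepage velocity v = q / n_e = 0.04687 / 0.20 = 0.2344 m/day.
Travel time t = L / v = 2370 / 0.2344 = 10113 days = 27.69 years.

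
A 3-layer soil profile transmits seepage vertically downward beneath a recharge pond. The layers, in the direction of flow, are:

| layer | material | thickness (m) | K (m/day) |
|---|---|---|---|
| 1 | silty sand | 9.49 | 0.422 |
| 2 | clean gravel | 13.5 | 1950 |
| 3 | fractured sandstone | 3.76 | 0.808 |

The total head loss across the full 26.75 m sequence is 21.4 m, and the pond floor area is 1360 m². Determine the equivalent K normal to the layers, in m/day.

0.985

Flow is perpendicular to layering, so the layers act in series and the equivalent K is the thickness-weighted harmonic mean.
Total thickness L = 9.49 + 13.5 + 3.76 = 26.75 m.
Σ(b_i/K_i) = 9.49/0.422 + 13.5/1950 + 3.76/0.808 = 27.15 d.
K_eq = L / Σ(b_i/K_i) = 26.75 / 27.15 = 0.9853 m/day.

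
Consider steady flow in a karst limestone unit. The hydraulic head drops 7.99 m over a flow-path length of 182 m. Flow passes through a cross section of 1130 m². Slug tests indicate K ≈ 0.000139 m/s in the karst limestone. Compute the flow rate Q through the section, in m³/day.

Convert K: 0.000139 m/s × 86400 = 12.01 m/day.
Hydraulic gradient i = Δh / L = 7.99 / 182 = 0.04390.
Darcy's law: Q = K · A · i = 12.01 × 1130 × 0.04390 = 595.8 m³/day.

596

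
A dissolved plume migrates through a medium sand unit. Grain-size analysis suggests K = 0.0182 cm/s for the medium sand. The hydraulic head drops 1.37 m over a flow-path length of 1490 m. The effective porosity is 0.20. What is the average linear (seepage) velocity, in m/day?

0.0723

Convert K: 0.0182 cm/s × 864 = 15.72 m/day.
Hydraulic gradient i = Δh / L = 1.37 / 1490 = 0.0009195.
Darcy flux q = K · i = 15.72 × 0.0009195 = 0.01446 m/day.
Seepage velocity v = q / n_e = 0.01446 / 0.20 = 0.07229 m/day.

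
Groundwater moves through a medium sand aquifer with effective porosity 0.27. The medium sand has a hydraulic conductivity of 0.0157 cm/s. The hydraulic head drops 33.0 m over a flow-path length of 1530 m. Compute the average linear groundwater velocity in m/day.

Convert K: 0.0157 cm/s × 864 = 13.56 m/day.
Hydraulic gradient i = Δh / L = 33.0 / 1530 = 0.02157.
Darcy flux q = K · i = 13.56 × 0.02157 = 0.2926 m/day.
Seepage velocity v = q / n_e = 0.2926 / 0.27 = 1.084 m/day.

1.08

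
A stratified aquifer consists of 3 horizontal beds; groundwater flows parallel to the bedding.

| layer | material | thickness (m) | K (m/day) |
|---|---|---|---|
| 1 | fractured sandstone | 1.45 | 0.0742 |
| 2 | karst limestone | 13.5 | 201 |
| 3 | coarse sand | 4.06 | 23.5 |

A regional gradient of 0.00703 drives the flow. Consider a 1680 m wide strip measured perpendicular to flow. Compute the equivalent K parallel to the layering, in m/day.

148

Flow is parallel to layering, so each bed carries its own Darcy discharge and the transmissivities add.
Σ(K_i·b_i) = 0.0742×1.45 + 201×13.5 + 23.5×4.06 = 2809 m²/day.
Total thickness b = 19.01 m, so K_eq = Σ(K_i·b_i)/b = 147.8 m/day.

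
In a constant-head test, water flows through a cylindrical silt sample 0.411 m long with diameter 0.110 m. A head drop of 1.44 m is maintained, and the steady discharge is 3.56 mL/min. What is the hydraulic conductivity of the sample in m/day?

Cross-sectional area A = π·(d/2)² = π × (0.110/2)² = 0.009503 m².
Convert discharge: 3.56 mL/min = 5.933e-08 m³/s.
Darcy's law rearranged: K = Q·L / (A·Δh) = 5.933e-08 × 0.411 / (0.009503 × 1.44) = 1.782e-06 m/s = 0.1540 m/day.

0.154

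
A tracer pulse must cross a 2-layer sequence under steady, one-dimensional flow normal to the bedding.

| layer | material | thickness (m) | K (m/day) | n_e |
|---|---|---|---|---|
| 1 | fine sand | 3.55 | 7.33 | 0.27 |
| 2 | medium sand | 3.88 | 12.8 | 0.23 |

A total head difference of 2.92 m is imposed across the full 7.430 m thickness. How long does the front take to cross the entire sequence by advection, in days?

With flow normal to the layers, continuity requires the same specific discharge q through every layer.
Σ(b_i/K_i) = 3.55/7.33 + 3.88/12.8 = 0.7874 d.
q = Δh / Σ(b_i/K_i) = 2.92 / 0.7874 = 3.708 m/day.
In each layer the seepage velocity is v_i = q/n_i, so the layer transit time is t_i = b_i·n_i / q:
  layer 1 (fine sand): t_1 = 3.55 × 0.27 / 3.708 = 0.2585 d
  layer 2 (medium sand): t_2 = 3.88 × 0.23 / 3.708 = 0.2407 d
Total t = Σ t_i = 0.4991 days.

0.499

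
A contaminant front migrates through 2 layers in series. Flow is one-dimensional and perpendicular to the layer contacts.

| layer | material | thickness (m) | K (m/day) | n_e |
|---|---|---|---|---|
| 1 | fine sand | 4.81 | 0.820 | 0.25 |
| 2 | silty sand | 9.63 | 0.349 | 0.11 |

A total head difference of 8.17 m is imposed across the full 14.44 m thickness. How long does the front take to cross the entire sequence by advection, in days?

With flow normal to the layers, continuity requires the same specific discharge q through every layer.
Σ(b_i/K_i) = 4.81/0.820 + 9.63/0.349 = 33.46 d.
q = Δh / Σ(b_i/K_i) = 8.17 / 33.46 = 0.2442 m/day.
In each layer the seepage velocity is v_i = q/n_i, so the layer transit time is t_i = b_i·n_i / q:
  layer 1 (fine sand): t_1 = 4.81 × 0.25 / 0.2442 = 4.925 d
  layer 2 (silty sand): t_2 = 9.63 × 0.11 / 0.2442 = 4.338 d
Total t = Σ t_i = 9.263 days.

9.26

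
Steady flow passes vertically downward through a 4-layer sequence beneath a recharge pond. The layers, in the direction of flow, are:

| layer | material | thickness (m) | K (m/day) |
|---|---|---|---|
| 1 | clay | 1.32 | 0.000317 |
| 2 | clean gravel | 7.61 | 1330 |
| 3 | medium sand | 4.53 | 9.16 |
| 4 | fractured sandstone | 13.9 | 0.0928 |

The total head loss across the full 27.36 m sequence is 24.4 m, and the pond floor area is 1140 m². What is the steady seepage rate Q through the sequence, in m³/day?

Flow is perpendicular to layering, so the layers act in series and the equivalent K is the thickness-weighted harmonic mean.
Total thickness L = 1.32 + 7.61 + 4.53 + 13.9 = 27.36 m.
Σ(b_i/K_i) = 1.32/0.000317 + 7.61/1330 + 4.53/9.16 + 13.9/0.0928 = 4314 d.
K_eq = L / Σ(b_i/K_i) = 27.36 / 4314 = 0.006342 m/day.
Q = K_eq · A · (Δh/L) = 0.006342 × 1140 × (24.4/27.36) = 6.447 m³/day.

6.45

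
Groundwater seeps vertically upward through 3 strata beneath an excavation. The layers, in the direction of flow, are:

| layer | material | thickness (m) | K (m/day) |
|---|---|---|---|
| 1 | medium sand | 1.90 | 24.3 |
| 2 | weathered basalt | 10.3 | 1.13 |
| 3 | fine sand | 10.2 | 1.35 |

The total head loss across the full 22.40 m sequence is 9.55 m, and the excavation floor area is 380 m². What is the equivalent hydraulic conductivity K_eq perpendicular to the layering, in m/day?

1.34

Flow is perpendicular to layering, so the layers act in series and the equivalent K is the thickness-weighted harmonic mean.
Total thickness L = 1.90 + 10.3 + 10.2 = 22.40 m.
Σ(b_i/K_i) = 1.90/24.3 + 10.3/1.13 + 10.2/1.35 = 16.75 d.
K_eq = L / Σ(b_i/K_i) = 22.40 / 16.75 = 1.337 m/day.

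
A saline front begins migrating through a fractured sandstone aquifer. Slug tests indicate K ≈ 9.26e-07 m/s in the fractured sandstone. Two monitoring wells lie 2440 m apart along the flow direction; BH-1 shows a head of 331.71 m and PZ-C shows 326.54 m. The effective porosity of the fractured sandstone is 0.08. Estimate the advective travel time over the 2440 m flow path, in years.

Convert K: 9.26e-07 m/s × 86400 = 0.08001 m/day.
Hydraulic gradient i = (331.71 − 326.54) / 2440 = 5.17 / 2440 = 0.002119.
Darcy flux q = K · i = 0.08001 × 0.002119 = 0.0001695 m/day.
Seepage velocity v = q / n_e = 0.0001695 / 0.08 = 0.002119 m/day.
Travel time t = L / v = 2440 / 0.002119 = 1.151e+06 days = 3153 years.

3150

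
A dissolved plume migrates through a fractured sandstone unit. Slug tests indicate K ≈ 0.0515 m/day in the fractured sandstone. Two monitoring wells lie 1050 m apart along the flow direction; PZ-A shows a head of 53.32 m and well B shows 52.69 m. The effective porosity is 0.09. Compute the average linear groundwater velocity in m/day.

0.000343

Hydraulic gradient i = (53.32 − 52.69) / 1050 = 0.63 / 1050 = 0.0006000.
Darcy flux q = K · i = 0.05150 × 0.0006000 = 3.090e-05 m/day.
Seepage velocity v = q / n_e = 3.090e-05 / 0.09 = 0.0003433 m/day.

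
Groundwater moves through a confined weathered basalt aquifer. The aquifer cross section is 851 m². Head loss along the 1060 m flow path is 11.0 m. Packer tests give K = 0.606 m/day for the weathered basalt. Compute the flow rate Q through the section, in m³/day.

5.35

Hydraulic gradient i = Δh / L = 11.0 / 1060 = 0.01038.
Darcy's law: Q = K · A · i = 0.6060 × 851.0 × 0.01038 = 5.352 m³/day.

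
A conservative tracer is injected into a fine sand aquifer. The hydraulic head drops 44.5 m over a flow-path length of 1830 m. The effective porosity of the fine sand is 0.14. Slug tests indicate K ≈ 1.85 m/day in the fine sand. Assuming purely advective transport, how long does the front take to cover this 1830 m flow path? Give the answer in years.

Hydraulic gradient i = Δh / L = 44.5 / 1830 = 0.02432.
Darcy flux q = K · i = 1.850 × 0.02432 = 0.04499 m/day.
Seepage velocity v = q / n_e = 0.04499 / 0.14 = 0.3213 m/day.
Travel time t = L / v = 1830 / 0.3213 = 5695 days = 15.59 years.

15.6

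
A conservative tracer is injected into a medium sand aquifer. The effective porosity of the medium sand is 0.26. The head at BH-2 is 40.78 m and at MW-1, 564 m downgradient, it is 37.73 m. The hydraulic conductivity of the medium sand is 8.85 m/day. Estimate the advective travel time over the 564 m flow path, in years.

8.39

Hydraulic gradient i = (40.78 − 37.73) / 564 = 3.05 / 564 = 0.005408.
Darcy flux q = K · i = 8.850 × 0.005408 = 0.04786 m/day.
Seepage velocity v = q / n_e = 0.04786 / 0.26 = 0.1841 m/day.
Travel time t = L / v = 564 / 0.1841 = 3064 days = 8.389 years.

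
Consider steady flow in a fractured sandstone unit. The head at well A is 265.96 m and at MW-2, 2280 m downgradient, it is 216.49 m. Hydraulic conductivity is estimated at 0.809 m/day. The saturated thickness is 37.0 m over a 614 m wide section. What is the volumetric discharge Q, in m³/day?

399

Cross-sectional area A = 614 × 37.0 = 22718 m².
Hydraulic gradient i = (265.96 − 216.49) / 2280 = 49.47 / 2280 = 0.02170.
Darcy's law: Q = K · A · i = 0.8090 × 22718 × 0.02170 = 398.8 m³/day.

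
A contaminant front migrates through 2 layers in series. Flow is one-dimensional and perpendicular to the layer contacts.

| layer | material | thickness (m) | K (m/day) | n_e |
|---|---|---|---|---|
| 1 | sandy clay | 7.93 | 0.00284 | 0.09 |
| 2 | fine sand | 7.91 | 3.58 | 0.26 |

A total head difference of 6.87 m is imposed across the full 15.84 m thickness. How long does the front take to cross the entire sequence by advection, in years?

With flow normal to the layers, continuity requires the same specific discharge q through every layer.
Σ(b_i/K_i) = 7.93/0.00284 + 7.91/3.58 = 2794 d.
q = Δh / Σ(b_i/K_i) = 6.87 / 2794 = 0.002458 m/day.
In each layer the seepage velocity is v_i = q/n_i, so the layer transit time is t_i = b_i·n_i / q:
  layer 1 (sandy clay): t_1 = 7.93 × 0.09 / 0.002458 = 290.3 d
  layer 2 (fine sand): t_2 = 7.91 × 0.26 / 0.002458 = 836.5 d
Total t = Σ t_i = 1127 days = 3.085 years.

3.09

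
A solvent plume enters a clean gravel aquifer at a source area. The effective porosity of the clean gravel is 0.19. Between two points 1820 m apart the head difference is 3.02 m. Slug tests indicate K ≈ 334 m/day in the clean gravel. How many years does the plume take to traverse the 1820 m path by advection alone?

Hydraulic gradient i = Δh / L = 3.02 / 1820 = 0.001659.
Darcy flux q = K · i = 334.0 × 0.001659 = 0.5542 m/day.
Seepage velocity v = q / n_e = 0.5542 / 0.19 = 2.917 m/day.
Travel time t = L / v = 1820 / 2.917 = 623.9 days = 1.708 years.

1.71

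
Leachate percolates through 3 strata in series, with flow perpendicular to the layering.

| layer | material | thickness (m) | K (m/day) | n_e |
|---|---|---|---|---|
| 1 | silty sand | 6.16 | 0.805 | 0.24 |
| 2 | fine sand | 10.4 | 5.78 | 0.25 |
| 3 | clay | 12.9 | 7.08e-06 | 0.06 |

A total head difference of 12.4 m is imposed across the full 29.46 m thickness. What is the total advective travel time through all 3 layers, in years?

1950

With flow normal to the layers, continuity requires the same specific discharge q through every layer.
Σ(b_i/K_i) = 6.16/0.805 + 10.4/5.78 + 12.9/7.08e-06 = 1.822e+06 d.
q = Δh / Σ(b_i/K_i) = 12.4 / 1.822e+06 = 6.806e-06 m/day.
In each layer the seepage velocity is v_i = q/n_i, so the layer transit time is t_i = b_i·n_i / q:
  layer 1 (silty sand): t_1 = 6.16 × 0.24 / 6.806e-06 = 2.172e+05 d
  layer 2 (fine sand): t_2 = 10.4 × 0.25 / 6.806e-06 = 3.820e+05 d
  layer 3 (clay): t_3 = 12.9 × 0.06 / 6.806e-06 = 1.137e+05 d
Total t = Σ t_i = 7.130e+05 days = 1952 years.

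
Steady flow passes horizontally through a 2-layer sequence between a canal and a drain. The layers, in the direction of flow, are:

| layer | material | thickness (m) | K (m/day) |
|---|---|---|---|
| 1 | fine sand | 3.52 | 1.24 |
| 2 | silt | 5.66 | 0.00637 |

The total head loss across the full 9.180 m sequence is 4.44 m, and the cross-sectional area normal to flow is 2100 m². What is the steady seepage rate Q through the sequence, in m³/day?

Flow is perpendicular to layering, so the layers act in series and the equivalent K is the thickness-weighted harmonic mean.
Total thickness L = 3.52 + 5.66 = 9.180 m.
Σ(b_i/K_i) = 3.52/1.24 + 5.66/0.00637 = 891.4 d.
K_eq = L / Σ(b_i/K_i) = 9.180 / 891.4 = 0.01030 m/day.
Q = K_eq · A · (Δh/L) = 0.01030 × 2100 × (4.44/9.180) = 10.46 m³/day.

10.5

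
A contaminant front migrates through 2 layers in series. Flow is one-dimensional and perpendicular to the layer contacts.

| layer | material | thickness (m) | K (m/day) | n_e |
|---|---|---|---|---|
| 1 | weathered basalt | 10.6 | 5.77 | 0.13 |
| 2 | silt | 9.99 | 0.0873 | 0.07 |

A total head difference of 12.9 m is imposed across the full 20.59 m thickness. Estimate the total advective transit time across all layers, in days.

18.7

With flow normal to the layers, continuity requires the same specific discharge q through every layer.
Σ(b_i/K_i) = 10.6/5.77 + 9.99/0.0873 = 116.3 d.
q = Δh / Σ(b_i/K_i) = 12.9 / 116.3 = 0.1109 m/day.
In each layer the seepage velocity is v_i = q/n_i, so the layer transit time is t_i = b_i·n_i / q:
  layer 1 (weathered basalt): t_1 = 10.6 × 0.13 / 0.1109 = 12.42 d
  layer 2 (silt): t_2 = 9.99 × 0.07 / 0.1109 = 6.303 d
Total t = Σ t_i = 18.72 days.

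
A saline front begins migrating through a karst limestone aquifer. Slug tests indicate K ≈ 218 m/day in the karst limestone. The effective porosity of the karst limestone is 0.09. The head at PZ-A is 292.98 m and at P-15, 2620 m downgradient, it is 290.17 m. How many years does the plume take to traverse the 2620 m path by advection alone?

2.76

Hydraulic gradient i = (292.98 − 290.17) / 2620 = 2.81 / 2620 = 0.001073.
Darcy flux q = K · i = 218.0 × 0.001073 = 0.2338 m/day.
Seepage velocity v = q / n_e = 0.2338 / 0.09 = 2.598 m/day.
Travel time t = L / v = 2620 / 2.598 = 1009 days = 2.761 years.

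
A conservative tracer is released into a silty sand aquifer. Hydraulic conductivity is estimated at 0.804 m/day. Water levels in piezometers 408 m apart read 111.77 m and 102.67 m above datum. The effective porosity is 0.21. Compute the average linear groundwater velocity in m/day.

Hydraulic gradient i = (111.77 − 102.67) / 408 = 9.1 / 408 = 0.02230.
Darcy flux q = K · i = 0.8040 × 0.02230 = 0.01793 m/day.
Seepage velocity v = q / n_e = 0.01793 / 0.21 = 0.08539 m/day.

0.0854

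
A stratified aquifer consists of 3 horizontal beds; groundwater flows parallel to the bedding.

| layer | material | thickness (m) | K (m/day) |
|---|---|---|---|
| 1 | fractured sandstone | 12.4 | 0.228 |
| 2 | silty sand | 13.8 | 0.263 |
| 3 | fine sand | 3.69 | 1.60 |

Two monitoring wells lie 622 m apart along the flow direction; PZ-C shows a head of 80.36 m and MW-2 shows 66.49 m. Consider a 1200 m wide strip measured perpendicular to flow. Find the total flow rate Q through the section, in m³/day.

Flow is parallel to layering, so each bed carries its own Darcy discharge and the transmissivities add.
Σ(K_i·b_i) = 0.228×12.4 + 0.263×13.8 + 1.60×3.69 = 12.36 m²/day.
Hydraulic gradient i = (80.36 − 66.49) / 622 = 13.87 / 622 = 0.02230.
Q = Σ(K_i·b_i) · W · i = 12.36 × 1200 × 0.02230 = 330.8 m³/day.

331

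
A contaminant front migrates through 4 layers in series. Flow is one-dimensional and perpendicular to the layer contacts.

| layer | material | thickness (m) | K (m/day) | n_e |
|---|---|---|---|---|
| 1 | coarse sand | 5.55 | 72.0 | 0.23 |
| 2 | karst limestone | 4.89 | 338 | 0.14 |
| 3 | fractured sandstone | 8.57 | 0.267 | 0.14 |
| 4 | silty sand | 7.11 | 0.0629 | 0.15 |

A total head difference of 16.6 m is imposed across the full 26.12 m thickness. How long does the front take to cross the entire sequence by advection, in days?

37.0

With flow normal to the layers, continuity requires the same specific discharge q through every layer.
Σ(b_i/K_i) = 5.55/72.0 + 4.89/338 + 8.57/0.267 + 7.11/0.0629 = 145.2 d.
q = Δh / Σ(b_i/K_i) = 16.6 / 145.2 = 0.1143 m/day.
In each layer the seepage velocity is v_i = q/n_i, so the layer transit time is t_i = b_i·n_i / q:
  layer 1 (coarse sand): t_1 = 5.55 × 0.23 / 0.1143 = 11.17 d
  layer 2 (karst limestone): t_2 = 4.89 × 0.14 / 0.1143 = 5.989 d
  layer 3 (fractured sandstone): t_3 = 8.57 × 0.14 / 0.1143 = 10.50 d
  layer 4 (silty sand): t_4 = 7.11 × 0.15 / 0.1143 = 9.330 d
Total t = Σ t_i = 36.98 days.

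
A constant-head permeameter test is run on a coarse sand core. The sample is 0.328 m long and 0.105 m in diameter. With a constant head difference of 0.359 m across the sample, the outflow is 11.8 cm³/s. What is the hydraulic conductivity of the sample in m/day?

108

Cross-sectional area A = π·(d/2)² = π × (0.105/2)² = 0.008659 m².
Convert discharge: 11.8 cm³/s = 1.180e-05 m³/s.
Darcy's law rearranged: K = Q·L / (A·Δh) = 1.180e-05 × 0.328 / (0.008659 × 0.359) = 0.001245 m/s = 107.6 m/day.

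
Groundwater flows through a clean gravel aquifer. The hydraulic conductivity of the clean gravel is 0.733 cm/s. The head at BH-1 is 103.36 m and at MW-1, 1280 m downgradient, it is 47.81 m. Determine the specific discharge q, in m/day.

Convert K: 0.733 cm/s × 864 = 633.3 m/day.
Hydraulic gradient i = (103.36 − 47.81) / 1280 = 55.55 / 1280 = 0.04340.
Specific discharge q = K · i = 633.3 × 0.04340 = 27.48 m/day.

27.5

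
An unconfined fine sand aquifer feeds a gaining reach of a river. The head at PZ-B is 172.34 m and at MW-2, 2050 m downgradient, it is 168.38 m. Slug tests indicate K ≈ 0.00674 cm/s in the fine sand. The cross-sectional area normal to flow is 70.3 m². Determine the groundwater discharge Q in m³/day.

Convert K: 0.00674 cm/s × 864 = 5.823 m/day.
Hydraulic gradient i = (172.34 − 168.38) / 2050 = 3.96 / 2050 = 0.001932.
Darcy's law: Q = K · A · i = 5.823 × 70.30 × 0.001932 = 0.7908 m³/day.

0.791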